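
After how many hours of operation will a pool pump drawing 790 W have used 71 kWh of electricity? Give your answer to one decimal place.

89.9 h

Hours = 71 kWh ÷ 0.79 kW = 89.9 h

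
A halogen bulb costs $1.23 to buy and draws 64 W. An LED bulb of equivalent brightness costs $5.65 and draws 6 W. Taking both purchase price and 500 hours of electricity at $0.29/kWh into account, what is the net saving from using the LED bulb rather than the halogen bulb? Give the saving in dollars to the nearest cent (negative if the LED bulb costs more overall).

halogen bulb: $1.23 + (64/1000) kW × 500 h × $0.29 = $1.23 + $9.28 = $10.51
LED bulb: $5.65 + (6/1000) kW × 500 h × $0.29 = $5.65 + $0.87 = $6.52
Saving = $10.51 − $6.52 = $3.99

$3.99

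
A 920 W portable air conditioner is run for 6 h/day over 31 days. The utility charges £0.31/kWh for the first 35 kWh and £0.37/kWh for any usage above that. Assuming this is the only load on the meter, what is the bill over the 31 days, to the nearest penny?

£61.21

Runtime = 6 h/day × 31 days = 186 h
Energy = 0.92 kW × 186 h = 171.12 kWh
Tier 1 (0–35 kWh): 35 × £0.31 = £10.85
Above 35 kWh: 136.12 × £0.37 = £50.3644
Bill = £61.21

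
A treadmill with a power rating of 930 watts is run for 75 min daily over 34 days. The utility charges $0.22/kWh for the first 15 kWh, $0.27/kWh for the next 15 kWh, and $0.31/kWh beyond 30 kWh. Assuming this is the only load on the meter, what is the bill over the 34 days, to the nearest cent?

$10.30

Runtime = 75 min × 34 = 2550 min = 42.5 h
Energy = 0.93 kW × 42.5 h = 39.525 kWh
Tier 1 (0–15 kWh): 15 × $0.22 = $3.3
Tier 2 (15–30 kWh): 15 × $0.27 = $4.05
Above 30 kWh: 9.525 × $0.31 = $2.95275
Bill = $10.30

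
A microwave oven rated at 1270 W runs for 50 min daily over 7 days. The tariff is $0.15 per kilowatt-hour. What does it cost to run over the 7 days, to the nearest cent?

$1.11

Runtime = 50 min × 7 = 350 min = 5.833333… h
Energy = 1.27 kW × 5.833333… h = 7.408333… kWh
Cost = 7.408333… kWh × $0.15/kWh = $1.11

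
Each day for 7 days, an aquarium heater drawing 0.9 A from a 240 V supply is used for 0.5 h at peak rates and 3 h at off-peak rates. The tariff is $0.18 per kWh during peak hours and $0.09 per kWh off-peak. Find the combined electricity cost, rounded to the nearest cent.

$0.54

Power = 0.9 A × 240 V = 216 W = 0.216 kW
Peak energy = 0.216 kW × 0.5 h × 7 = 0.756 kWh
Off-peak energy = 0.216 kW × 3 h × 7 = 4.536 kWh
Cost = 0.756 × $0.18 + 4.536 × $0.09 = $0.13608 + $0.40824 = $0.54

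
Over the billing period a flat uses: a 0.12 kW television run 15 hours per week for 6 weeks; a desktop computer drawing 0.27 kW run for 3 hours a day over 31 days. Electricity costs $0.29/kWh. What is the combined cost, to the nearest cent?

television: Runtime = 15 h/week × 6 weeks = 90 h
television: 0.12 kW × 90 h = 10.8 kWh
desktop computer: Runtime = 3 h/day × 31 days = 93 h
desktop computer: 0.27 kW × 93 h = 25.11 kWh
Total energy = 35.91 kWh
Cost = 35.91 × $0.29 = $10.41

$10.41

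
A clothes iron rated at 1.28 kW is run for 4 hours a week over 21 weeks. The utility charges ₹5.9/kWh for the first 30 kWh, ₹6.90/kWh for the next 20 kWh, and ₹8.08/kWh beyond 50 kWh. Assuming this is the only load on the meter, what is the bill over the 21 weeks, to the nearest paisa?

Runtime = 4 h/week × 21 weeks = 84 h
Energy = 1.28 kW × 84 h = 107.52 kWh
Tier 1 (0–30 kWh): 30 × ₹5.9 = ₹177
Tier 2 (30–50 kWh): 20 × ₹6.90 = ₹138
Above 50 kWh: 57.52 × ₹8.08 = ₹464.7616
Bill = ₹779.76

₹779.76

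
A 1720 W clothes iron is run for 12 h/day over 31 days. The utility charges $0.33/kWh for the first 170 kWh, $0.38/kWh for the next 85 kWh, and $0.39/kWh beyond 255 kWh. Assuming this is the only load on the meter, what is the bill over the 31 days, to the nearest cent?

$238.49

Runtime = 12 h/day × 31 days = 372 h
Energy = 1.72 kW × 372 h = 639.84 kWh
Tier 1 (0–170 kWh): 170 × $0.33 = $56.1
Tier 2 (170–255 kWh): 85 × $0.38 = $32.3
Above 255 kWh: 384.84 × $0.39 = $150.0876
Bill = $238.49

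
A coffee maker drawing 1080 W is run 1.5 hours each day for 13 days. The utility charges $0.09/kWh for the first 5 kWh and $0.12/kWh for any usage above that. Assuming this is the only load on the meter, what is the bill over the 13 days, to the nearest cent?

$2.38

Runtime = 1.5 h/day × 13 days = 19.5 h
Energy = 1.08 kW × 19.5 h = 21.06 kWh
Tier 1 (0–5 kWh): 5 × $0.09 = $0.45
Above 5 kWh: 16.06 × $0.12 = $1.9272
Bill = $2.38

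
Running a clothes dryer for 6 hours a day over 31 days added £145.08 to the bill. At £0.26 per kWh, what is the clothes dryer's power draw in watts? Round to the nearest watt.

Energy = £145.08 ÷ £0.26/kWh = 558 kWh
Runtime = 6 h/day × 31 days = 186 h
Power = 558 kWh ÷ 186 h = 3 kW = 3000 W

3000 W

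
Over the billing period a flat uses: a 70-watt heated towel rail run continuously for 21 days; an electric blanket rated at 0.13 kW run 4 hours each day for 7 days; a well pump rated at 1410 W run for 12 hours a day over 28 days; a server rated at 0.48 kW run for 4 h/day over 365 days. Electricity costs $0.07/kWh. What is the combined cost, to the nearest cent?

$84.94

heated towel rail: Runtime = 24 h × 21 = 504 h
heated towel rail: 0.07 kW × 504 h = 35.28 kWh
electric blanket: Runtime = 4 h/day × 7 days = 28 h
electric blanket: 0.13 kW × 28 h = 3.64 kWh
well pump: Runtime = 12 h/day × 28 days = 336 h
well pump: 1.41 kW × 336 h = 473.76 kWh
server: Runtime = 4 h/day × 365 days = 1460 h
server: 0.48 kW × 1460 h = 700.8 kWh
Total energy = 1213.48 kWh
Cost = 1213.48 × $0.07 = $84.94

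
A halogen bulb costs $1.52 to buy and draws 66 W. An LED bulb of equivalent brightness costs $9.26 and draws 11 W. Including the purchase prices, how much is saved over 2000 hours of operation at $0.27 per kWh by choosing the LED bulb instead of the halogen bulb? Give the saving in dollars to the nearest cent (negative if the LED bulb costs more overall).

$21.96

halogen bulb: $1.52 + (66/1000) kW × 2000 h × $0.27 = $1.52 + $35.64 = $37.16
LED bulb: $9.26 + (11/1000) kW × 2000 h × $0.27 = $9.26 + $5.94 = $15.2
Saving = $37.16 − $15.2 = $21.96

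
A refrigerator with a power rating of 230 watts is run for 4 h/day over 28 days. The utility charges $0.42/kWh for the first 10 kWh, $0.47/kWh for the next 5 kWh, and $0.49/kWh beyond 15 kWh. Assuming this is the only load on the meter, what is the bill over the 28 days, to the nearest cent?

Runtime = 4 h/day × 28 days = 112 h
Energy = 0.23 kW × 112 h = 25.76 kWh
Tier 1 (0–10 kWh): 10 × $0.42 = $4.2
Tier 2 (10–15 kWh): 5 × $0.47 = $2.35
Above 15 kWh: 10.76 × $0.49 = $5.2724
Bill = $11.82

$11.82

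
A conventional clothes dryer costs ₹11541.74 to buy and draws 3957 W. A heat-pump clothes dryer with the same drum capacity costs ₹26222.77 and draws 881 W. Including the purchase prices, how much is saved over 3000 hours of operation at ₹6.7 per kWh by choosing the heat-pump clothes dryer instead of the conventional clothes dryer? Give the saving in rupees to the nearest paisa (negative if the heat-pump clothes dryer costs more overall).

₹47146.57

conventional clothes dryer: ₹11541.74 + (3957/1000) kW × 3000 h × ₹6.7 = ₹11541.74 + ₹79535.7 = ₹91077.44
heat-pump clothes dryer: ₹26222.77 + (881/1000) kW × 3000 h × ₹6.7 = ₹26222.77 + ₹17708.1 = ₹43930.87
Saving = ₹91077.44 − ₹43930.87 = ₹47146.57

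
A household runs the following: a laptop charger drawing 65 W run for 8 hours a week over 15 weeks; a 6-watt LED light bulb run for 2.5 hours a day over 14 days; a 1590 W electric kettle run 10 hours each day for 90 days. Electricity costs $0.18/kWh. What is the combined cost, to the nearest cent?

laptop charger: Runtime = 8 h/week × 15 weeks = 120 h
laptop charger: 0.065 kW × 120 h = 7.8 kWh
LED light bulb: Runtime = 2.5 h/day × 14 days = 35 h
LED light bulb: 0.006 kW × 35 h = 0.21 kWh
electric kettle: Runtime = 10 h/day × 90 days = 900 h
electric kettle: 1.59 kW × 900 h = 1431 kWh
Total energy = 1439.01 kWh
Cost = 1439.01 × $0.18 = $259.02

$259.02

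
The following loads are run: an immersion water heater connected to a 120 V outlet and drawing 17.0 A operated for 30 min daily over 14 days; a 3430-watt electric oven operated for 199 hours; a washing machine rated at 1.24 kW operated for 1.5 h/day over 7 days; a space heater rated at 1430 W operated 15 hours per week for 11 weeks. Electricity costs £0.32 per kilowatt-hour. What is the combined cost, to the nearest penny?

immersion water heater: Power = 17.0 A × 120 V = 2040 W = 2.04 kW
immersion water heater: Runtime = 30 min × 14 = 420 min = 7 h
immersion water heater: 2.04 kW × 7 h = 14.28 kWh
electric oven: 3.43 kW × 199 h = 682.57 kWh
washing machine: Runtime = 1.5 h/day × 7 days = 10.5 h
washing machine: 1.24 kW × 10.5 h = 13.02 kWh
space heater: Runtime = 15 h/week × 11 weeks = 165 h
space heater: 1.43 kW × 165 h = 235.95 kWh
Total energy = 945.82 kWh
Cost = 945.82 × £0.32 = £302.66

£302.66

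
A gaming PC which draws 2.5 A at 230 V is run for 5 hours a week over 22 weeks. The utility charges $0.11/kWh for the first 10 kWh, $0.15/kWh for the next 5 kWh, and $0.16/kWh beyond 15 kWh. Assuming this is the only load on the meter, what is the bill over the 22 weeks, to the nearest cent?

Power = 2.5 A × 230 V = 575 W = 0.575 kW
Runtime = 5 h/week × 22 weeks = 110 h
Energy = 0.575 kW × 110 h = 63.25 kWh
Tier 1 (0–10 kWh): 10 × $0.11 = $1.1
Tier 2 (10–15 kWh): 5 × $0.15 = $0.75
Above 15 kWh: 48.25 × $0.16 = $7.72
Bill = $9.57

$9.57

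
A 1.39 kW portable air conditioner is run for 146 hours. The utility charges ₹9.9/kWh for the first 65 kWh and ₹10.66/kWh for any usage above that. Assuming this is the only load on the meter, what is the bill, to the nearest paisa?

₹2113.94

Energy = 1.39 kW × 146 h = 202.94 kWh
Tier 1 (0–65 kWh): 65 × ₹9.9 = ₹643.5
Above 65 kWh: 137.94 × ₹10.66 = ₹1470.4404
Bill = ₹2113.94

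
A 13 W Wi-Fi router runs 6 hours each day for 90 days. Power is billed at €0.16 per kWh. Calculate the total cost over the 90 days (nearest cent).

€1.12

Runtime = 6 h/day × 90 days = 540 h
Energy = 0.013 kW × 540 h = 7.02 kWh
Cost = 7.02 kWh × €0.16/kWh = €1.12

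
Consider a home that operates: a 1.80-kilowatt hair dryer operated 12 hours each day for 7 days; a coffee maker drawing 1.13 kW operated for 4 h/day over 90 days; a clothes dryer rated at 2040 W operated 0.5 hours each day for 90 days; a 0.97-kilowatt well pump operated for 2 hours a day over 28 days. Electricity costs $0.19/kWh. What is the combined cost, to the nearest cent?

hair dryer: Runtime = 12 h/day × 7 days = 84 h
hair dryer: 1.8 kW × 84 h = 151.2 kWh
coffee maker: Runtime = 4 h/day × 90 days = 360 h
coffee maker: 1.13 kW × 360 h = 406.8 kWh
clothes dryer: Runtime = 0.5 h/day × 90 days = 45 h
clothes dryer: 2.04 kW × 45 h = 91.8 kWh
well pump: Runtime = 2 h/day × 28 days = 56 h
well pump: 0.97 kW × 56 h = 54.32 kWh
Total energy = 704.12 kWh
Cost = 704.12 × $0.19 = $133.78

$133.78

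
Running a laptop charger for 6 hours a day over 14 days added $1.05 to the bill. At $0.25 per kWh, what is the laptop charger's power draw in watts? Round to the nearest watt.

50 W

Energy = $1.05 ÷ $0.25/kWh = 4.2 kWh
Runtime = 6 h/day × 14 days = 84 h
Power = 4.2 kWh ÷ 84 h = 0.05 kW = 50 W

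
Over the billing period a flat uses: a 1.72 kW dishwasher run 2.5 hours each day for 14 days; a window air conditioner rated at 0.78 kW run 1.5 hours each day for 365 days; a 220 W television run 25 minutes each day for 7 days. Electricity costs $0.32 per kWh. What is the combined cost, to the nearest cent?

dishwasher: Runtime = 2.5 h/day × 14 days = 35 h
dishwasher: 1.72 kW × 35 h = 60.2 kWh
window air conditioner: Runtime = 1.5 h/day × 365 days = 547.5 h
window air conditioner: 0.78 kW × 547.5 h = 427.05 kWh
television: Runtime = 25 min × 7 = 175 min = 2.916666… h
television: 0.22 kW × 2.916666… h = 0.641666… kWh
Total energy = 487.891666… kWh
Cost = 487.891666… × $0.32 = $156.13

$156.13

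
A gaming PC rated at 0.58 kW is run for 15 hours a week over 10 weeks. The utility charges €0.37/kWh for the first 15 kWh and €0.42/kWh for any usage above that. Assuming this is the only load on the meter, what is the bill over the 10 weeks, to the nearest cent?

€35.79

Runtime = 15 h/week × 10 weeks = 150 h
Energy = 0.58 kW × 150 h = 87 kWh
Tier 1 (0–15 kWh): 15 × €0.37 = €5.55
Above 15 kWh: 72 × €0.42 = €30.24
Bill = €35.79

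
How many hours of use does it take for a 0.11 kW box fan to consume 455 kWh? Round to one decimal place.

Hours = 455 kWh ÷ 0.11 kW = 4136.4 h

4136.4 h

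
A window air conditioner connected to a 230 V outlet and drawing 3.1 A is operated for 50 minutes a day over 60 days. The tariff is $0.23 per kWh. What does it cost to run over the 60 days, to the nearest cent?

Power = 3.1 A × 230 V = 713 W = 0.713 kW
Runtime = 50 min × 60 = 3000 min = 50 h
Energy = 0.713 kW × 50 h = 35.65 kWh
Cost = 35.65 kWh × $0.23/kWh = $8.20

$8.20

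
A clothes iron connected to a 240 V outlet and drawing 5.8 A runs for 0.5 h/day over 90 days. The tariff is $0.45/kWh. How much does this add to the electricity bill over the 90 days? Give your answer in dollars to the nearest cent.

$28.19

Power = 5.8 A × 240 V = 1392 W = 1.392 kW
Runtime = 0.5 h/day × 90 days = 45 h
Energy = 1.392 kW × 45 h = 62.64 kWh
Cost = 62.64 kWh × $0.45/kWh = $28.19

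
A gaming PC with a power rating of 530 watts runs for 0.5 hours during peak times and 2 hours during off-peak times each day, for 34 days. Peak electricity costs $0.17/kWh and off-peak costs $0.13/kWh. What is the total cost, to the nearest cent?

$6.22

Peak energy = 0.53 kW × 0.5 h × 34 = 9.01 kWh
Off-peak energy = 0.53 kW × 2 h × 34 = 36.04 kWh
Cost = 9.01 × $0.17 + 36.04 × $0.13 = $1.5317 + $4.6852 = $6.22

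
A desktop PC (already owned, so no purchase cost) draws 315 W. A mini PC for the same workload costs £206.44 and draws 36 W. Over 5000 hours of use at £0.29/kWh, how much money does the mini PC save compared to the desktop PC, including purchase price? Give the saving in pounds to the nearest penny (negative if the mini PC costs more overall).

£198.11

desktop PC: £0.00 + (315/1000) kW × 5000 h × £0.29 = £0.00 + £456.75 = £456.75
mini PC: £206.44 + (36/1000) kW × 5000 h × £0.29 = £206.44 + £52.2 = £258.64
Saving = £456.75 − £258.64 = £198.11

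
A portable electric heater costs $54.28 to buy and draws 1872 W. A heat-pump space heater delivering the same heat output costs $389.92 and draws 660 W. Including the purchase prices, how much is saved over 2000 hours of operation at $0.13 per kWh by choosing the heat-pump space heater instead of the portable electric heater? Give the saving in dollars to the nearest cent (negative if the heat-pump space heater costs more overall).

portable electric heater: $54.28 + (1872/1000) kW × 2000 h × $0.13 = $54.28 + $486.72 = $541
heat-pump space heater: $389.92 + (660/1000) kW × 2000 h × $0.13 = $389.92 + $171.6 = $561.52
Saving = $541 − $561.52 = −$20.52

-$20.52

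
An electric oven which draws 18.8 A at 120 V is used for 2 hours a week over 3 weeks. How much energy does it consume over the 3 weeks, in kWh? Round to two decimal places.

13.54 kWh

Power = 18.8 A × 120 V = 2256 W = 2.256 kW
Runtime = 2 h/week × 3 weeks = 6 h
Energy = 2.256 kW × 6 h = 13.536 kWh ≈ 13.54 kWh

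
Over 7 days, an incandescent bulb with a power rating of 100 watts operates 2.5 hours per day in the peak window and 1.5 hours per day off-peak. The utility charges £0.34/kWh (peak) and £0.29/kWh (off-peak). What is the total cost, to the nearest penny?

Peak energy = 0.1 kW × 2.5 h × 7 = 1.75 kWh
Off-peak energy = 0.1 kW × 1.5 h × 7 = 1.05 kWh
Cost = 1.75 × £0.34 + 1.05 × £0.29 = £0.595 + £0.3045 = £0.90

£0.90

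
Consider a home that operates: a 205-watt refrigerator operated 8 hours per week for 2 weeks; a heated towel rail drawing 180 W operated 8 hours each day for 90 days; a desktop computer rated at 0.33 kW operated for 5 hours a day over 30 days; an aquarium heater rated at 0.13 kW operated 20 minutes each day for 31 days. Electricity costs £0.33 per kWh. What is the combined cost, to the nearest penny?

£60.63

refrigerator: Runtime = 8 h/week × 2 weeks = 16 h
refrigerator: 0.205 kW × 16 h = 3.28 kWh
heated towel rail: Runtime = 8 h/day × 90 days = 720 h
heated towel rail: 0.18 kW × 720 h = 129.6 kWh
desktop computer: Runtime = 5 h/day × 30 days = 150 h
desktop computer: 0.33 kW × 150 h = 49.5 kWh
aquarium heater: Runtime = 20 min × 31 = 620 min = 10.333333… h
aquarium heater: 0.13 kW × 10.333333… h = 1.343333… kWh
Total energy = 183.723333… kWh
Cost = 183.723333… × £0.33 = £60.63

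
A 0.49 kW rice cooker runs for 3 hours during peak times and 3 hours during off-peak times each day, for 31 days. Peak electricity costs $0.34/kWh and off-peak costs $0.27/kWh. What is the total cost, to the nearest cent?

$27.80

Peak energy = 0.49 kW × 3 h × 31 = 45.57 kWh
Off-peak energy = 0.49 kW × 3 h × 31 = 45.57 kWh
Cost = 45.57 × $0.34 + 45.57 × $0.27 = $15.4938 + $12.3039 = $27.80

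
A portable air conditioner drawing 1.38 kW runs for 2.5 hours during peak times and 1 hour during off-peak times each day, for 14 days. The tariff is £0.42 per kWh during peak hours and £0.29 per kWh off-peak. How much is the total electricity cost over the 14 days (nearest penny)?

Peak energy = 1.38 kW × 2.5 h × 14 = 48.3 kWh
Off-peak energy = 1.38 kW × 1 h × 14 = 19.32 kWh
Cost = 48.3 × £0.42 + 19.32 × £0.29 = £20.286 + £5.6028 = £25.89

£25.89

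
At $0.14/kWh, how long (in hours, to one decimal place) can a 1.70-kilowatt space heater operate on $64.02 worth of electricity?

269.0 h

Energy available = $64.02 ÷ $0.14/kWh = 457.2857 kWh
Hours = 457.2857 kWh ÷ 1.7 kW = 269.0 h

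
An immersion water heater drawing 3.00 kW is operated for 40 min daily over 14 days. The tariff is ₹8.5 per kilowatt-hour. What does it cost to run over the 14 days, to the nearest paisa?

Runtime = 40 min × 14 = 560 min = 9.333333… h
Energy = 3 kW × 9.333333… h = 28 kWh
Cost = 28 kWh × ₹8.5/kWh = ₹238.00

₹238.00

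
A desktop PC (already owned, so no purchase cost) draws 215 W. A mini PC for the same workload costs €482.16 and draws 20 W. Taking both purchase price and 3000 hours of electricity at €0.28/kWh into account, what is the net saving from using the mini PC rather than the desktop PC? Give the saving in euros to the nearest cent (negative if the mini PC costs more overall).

desktop PC: €0.00 + (215/1000) kW × 3000 h × €0.28 = €0.00 + €180.6 = €180.6
mini PC: €482.16 + (20/1000) kW × 3000 h × €0.28 = €482.16 + €16.8 = €498.96
Saving = €180.6 − €498.96 = −€318.36

-€318.36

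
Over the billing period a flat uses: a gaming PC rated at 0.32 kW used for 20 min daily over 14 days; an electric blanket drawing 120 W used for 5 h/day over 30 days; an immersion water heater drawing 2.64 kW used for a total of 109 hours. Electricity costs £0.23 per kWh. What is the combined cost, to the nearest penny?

gaming PC: Runtime = 20 min × 14 = 280 min = 4.666666… h
gaming PC: 0.32 kW × 4.666666… h = 1.493333… kWh
electric blanket: Runtime = 5 h/day × 30 days = 150 h
electric blanket: 0.12 kW × 150 h = 18 kWh
immersion water heater: 2.64 kW × 109 h = 287.76 kWh
Total energy = 307.253333… kWh
Cost = 307.253333… × £0.23 = £70.67

£70.67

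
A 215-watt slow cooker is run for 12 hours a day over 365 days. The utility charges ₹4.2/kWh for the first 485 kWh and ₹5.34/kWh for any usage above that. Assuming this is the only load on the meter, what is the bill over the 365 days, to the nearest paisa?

Runtime = 12 h/day × 365 days = 4380 h
Energy = 0.215 kW × 4380 h = 941.7 kWh
Tier 1 (0–485 kWh): 485 × ₹4.2 = ₹2037
Above 485 kWh: 456.7 × ₹5.34 = ₹2438.778
Bill = ₹4475.78

₹4475.78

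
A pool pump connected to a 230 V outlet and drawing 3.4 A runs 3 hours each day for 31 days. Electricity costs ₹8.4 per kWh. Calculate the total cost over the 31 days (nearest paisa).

₹610.90

Power = 3.4 A × 230 V = 782 W = 0.782 kW
Runtime = 3 h/day × 31 days = 93 h
Energy = 0.782 kW × 93 h = 72.726 kWh
Cost = 72.726 kWh × ₹8.4/kWh = ₹610.90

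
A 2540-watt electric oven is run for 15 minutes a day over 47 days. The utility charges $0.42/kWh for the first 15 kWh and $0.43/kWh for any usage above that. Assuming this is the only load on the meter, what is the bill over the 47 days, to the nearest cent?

$12.68

Runtime = 15 min × 47 = 705 min = 11.75 h
Energy = 2.54 kW × 11.75 h = 29.845 kWh
Tier 1 (0–15 kWh): 15 × $0.42 = $6.3
Above 15 kWh: 14.845 × $0.43 = $6.38335
Bill = $12.68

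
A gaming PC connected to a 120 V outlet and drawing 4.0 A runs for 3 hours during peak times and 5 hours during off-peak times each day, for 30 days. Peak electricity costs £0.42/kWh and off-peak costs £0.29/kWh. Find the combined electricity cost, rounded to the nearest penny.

Power = 4.0 A × 120 V = 480 W = 0.48 kW
Peak energy = 0.48 kW × 3 h × 30 = 43.2 kWh
Off-peak energy = 0.48 kW × 5 h × 30 = 72 kWh
Cost = 43.2 × £0.42 + 72 × £0.29 = £18.144 + £20.88 = £39.02

£39.02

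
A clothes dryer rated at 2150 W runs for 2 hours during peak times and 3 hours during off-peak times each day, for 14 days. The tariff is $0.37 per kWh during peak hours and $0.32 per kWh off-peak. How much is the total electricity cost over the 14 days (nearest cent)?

$51.17

Peak energy = 2.15 kW × 2 h × 14 = 60.2 kWh
Off-peak energy = 2.15 kW × 3 h × 14 = 90.3 kWh
Cost = 60.2 × $0.37 + 90.3 × $0.32 = $22.274 + $28.896 = $51.17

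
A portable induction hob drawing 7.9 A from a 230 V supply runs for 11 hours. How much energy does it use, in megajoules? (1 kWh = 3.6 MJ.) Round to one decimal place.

72.0 MJ

Power = 7.9 A × 230 V = 1817 W = 1.817 kW
Energy = 1.817 kW × 11 h = 19.987 kWh
= 19.987 × 3.6 MJ = 72.0 MJ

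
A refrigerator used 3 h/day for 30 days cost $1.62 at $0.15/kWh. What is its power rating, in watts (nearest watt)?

120 W

Energy = $1.62 ÷ $0.15/kWh = 10.8 kWh
Runtime = 3 h/day × 30 days = 90 h
Power = 10.8 kWh ÷ 90 h = 0.12 kW = 120 W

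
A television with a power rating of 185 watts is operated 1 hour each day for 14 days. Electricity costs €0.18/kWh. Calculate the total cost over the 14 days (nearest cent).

€0.47

Runtime = 1 h/day × 14 days = 14 h
Energy = 0.185 kW × 14 h = 2.59 kWh
Cost = 2.59 kWh × €0.18/kWh = €0.47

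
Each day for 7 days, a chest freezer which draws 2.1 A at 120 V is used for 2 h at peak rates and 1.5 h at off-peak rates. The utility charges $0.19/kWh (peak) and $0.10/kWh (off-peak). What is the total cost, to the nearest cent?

$0.93

Power = 2.1 A × 120 V = 252 W = 0.252 kW
Peak energy = 0.252 kW × 2 h × 7 = 3.528 kWh
Off-peak energy = 0.252 kW × 1.5 h × 7 = 2.646 kWh
Cost = 3.528 × $0.19 + 2.646 × $0.10 = $0.67032 + $0.2646 = $0.93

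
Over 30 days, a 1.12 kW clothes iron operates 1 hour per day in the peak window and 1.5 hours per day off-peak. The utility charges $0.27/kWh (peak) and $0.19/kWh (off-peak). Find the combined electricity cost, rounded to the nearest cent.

Peak energy = 1.12 kW × 1 h × 30 = 33.6 kWh
Off-peak energy = 1.12 kW × 1.5 h × 30 = 50.4 kWh
Cost = 33.6 × $0.27 + 50.4 × $0.19 = $9.072 + $9.576 = $18.65

$18.65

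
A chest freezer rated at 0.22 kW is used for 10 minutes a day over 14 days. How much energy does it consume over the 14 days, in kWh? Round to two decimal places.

Runtime = 10 min × 14 = 140 min = 2.333333… h
Energy = 0.22 kW × 2.333333… h = 0.513333… kWh ≈ 0.51 kWh

0.51 kWh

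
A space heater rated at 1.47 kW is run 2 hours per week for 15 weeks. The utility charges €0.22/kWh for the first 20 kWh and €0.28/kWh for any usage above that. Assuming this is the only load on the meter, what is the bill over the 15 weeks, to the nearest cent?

€11.15

Runtime = 2 h/week × 15 weeks = 30 h
Energy = 1.47 kW × 30 h = 44.1 kWh
Tier 1 (0–20 kWh): 20 × €0.22 = €4.4
Above 20 kWh: 24.1 × €0.28 = €6.748
Bill = €11.15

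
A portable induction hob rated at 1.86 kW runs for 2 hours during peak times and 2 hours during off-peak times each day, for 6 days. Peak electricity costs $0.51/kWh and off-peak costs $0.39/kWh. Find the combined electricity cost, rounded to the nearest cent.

$20.09

Peak energy = 1.86 kW × 2 h × 6 = 22.32 kWh
Off-peak energy = 1.86 kW × 2 h × 6 = 22.32 kWh
Cost = 22.32 × $0.51 + 22.32 × $0.39 = $11.3832 + $8.7048 = $20.09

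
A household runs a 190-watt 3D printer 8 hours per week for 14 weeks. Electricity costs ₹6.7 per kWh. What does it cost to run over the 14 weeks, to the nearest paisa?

Runtime = 8 h/week × 14 weeks = 112 h
Energy = 0.19 kW × 112 h = 21.28 kWh
Cost = 21.28 kWh × ₹6.7/kWh = ₹142.58

₹142.58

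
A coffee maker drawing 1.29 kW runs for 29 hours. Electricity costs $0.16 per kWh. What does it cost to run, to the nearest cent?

$5.99

Energy = 1.29 kW × 29 h = 37.41 kWh
Cost = 37.41 kWh × $0.16/kWh = $5.99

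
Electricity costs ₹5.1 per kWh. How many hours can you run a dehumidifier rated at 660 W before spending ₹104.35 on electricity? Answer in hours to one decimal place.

31.0 h

Energy available = ₹104.35 ÷ ₹5.1/kWh = 20.4608 kWh
Hours = 20.4608 kWh ÷ 0.66 kW = 31.0 h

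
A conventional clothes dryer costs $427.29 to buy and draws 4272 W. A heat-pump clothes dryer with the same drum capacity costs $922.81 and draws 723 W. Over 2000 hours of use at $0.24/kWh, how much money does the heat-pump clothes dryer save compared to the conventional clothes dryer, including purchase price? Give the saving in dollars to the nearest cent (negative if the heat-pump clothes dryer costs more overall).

$1208.00

conventional clothes dryer: $427.29 + (4272/1000) kW × 2000 h × $0.24 = $427.29 + $2050.56 = $2477.85
heat-pump clothes dryer: $922.81 + (723/1000) kW × 2000 h × $0.24 = $922.81 + $347.04 = $1269.85
Saving = $2477.85 − $1269.85 = $1208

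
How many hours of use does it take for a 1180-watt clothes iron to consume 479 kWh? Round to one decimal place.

405.9 h

Hours = 479 kWh ÷ 1.18 kW = 405.9 h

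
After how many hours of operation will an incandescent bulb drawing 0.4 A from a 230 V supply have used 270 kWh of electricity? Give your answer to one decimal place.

Power = 0.4 A × 230 V = 92 W = 0.092 kW
Hours = 270 kWh ÷ 0.092 kW = 2934.8 h

2934.8 h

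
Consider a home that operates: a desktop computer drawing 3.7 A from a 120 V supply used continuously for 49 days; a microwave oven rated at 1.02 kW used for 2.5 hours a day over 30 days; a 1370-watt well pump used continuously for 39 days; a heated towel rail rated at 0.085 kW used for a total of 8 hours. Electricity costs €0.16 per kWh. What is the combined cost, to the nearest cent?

desktop computer: Power = 3.7 A × 120 V = 444 W = 0.444 kW
desktop computer: Runtime = 24 h × 49 = 1176 h
desktop computer: 0.444 kW × 1176 h = 522.144 kWh
microwave oven: Runtime = 2.5 h/day × 30 days = 75 h
microwave oven: 1.02 kW × 75 h = 76.5 kWh
well pump: Runtime = 24 h × 39 = 936 h
well pump: 1.37 kW × 936 h = 1282.32 kWh
heated towel rail: 0.085 kW × 8 h = 0.68 kWh
Total energy = 1881.644 kWh
Cost = 1881.644 × €0.16 = €301.06

€301.06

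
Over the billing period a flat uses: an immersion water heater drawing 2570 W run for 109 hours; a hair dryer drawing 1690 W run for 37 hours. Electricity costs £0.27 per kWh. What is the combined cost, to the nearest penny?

£92.52

immersion water heater: 2.57 kW × 109 h = 280.13 kWh
hair dryer: 1.69 kW × 37 h = 62.53 kWh
Total energy = 342.66 kWh
Cost = 342.66 × £0.27 = £92.52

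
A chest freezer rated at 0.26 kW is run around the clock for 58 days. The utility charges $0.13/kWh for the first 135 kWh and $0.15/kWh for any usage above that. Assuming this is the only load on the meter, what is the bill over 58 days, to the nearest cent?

Runtime = 24 h × 58 = 1392 h
Energy = 0.26 kW × 1392 h = 361.92 kWh
Tier 1 (0–135 kWh): 135 × $0.13 = $17.55
Above 135 kWh: 226.92 × $0.15 = $34.038
Bill = $51.59

$51.59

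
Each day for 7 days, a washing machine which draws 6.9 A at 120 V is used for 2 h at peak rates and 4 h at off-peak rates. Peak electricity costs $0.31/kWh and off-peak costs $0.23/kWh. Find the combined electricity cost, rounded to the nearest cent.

Power = 6.9 A × 120 V = 828 W = 0.828 kW
Peak energy = 0.828 kW × 2 h × 7 = 11.592 kWh
Off-peak energy = 0.828 kW × 4 h × 7 = 23.184 kWh
Cost = 11.592 × $0.31 + 23.184 × $0.23 = $3.59352 + $5.33232 = $8.93

$8.93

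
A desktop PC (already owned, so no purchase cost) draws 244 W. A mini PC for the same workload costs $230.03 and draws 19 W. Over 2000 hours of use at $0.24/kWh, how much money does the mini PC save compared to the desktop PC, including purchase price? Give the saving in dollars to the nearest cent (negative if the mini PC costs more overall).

desktop PC: $0.00 + (244/1000) kW × 2000 h × $0.24 = $0.00 + $117.12 = $117.12
mini PC: $230.03 + (19/1000) kW × 2000 h × $0.24 = $230.03 + $9.12 = $239.15
Saving = $117.12 − $239.15 = −$122.03

-$122.03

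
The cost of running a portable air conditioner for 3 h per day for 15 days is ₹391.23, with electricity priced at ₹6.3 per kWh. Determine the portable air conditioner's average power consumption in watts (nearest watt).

Energy = ₹391.23 ÷ ₹6.3/kWh = 62.1 kWh
Runtime = 3 h/day × 15 days = 45 h
Power = 62.1 kWh ÷ 45 h = 1.38 kW = 1380 W

1380 W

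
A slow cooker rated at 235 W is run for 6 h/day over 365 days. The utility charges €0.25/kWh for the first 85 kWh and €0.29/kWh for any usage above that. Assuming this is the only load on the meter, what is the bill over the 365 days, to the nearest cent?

Runtime = 6 h/day × 365 days = 2190 h
Energy = 0.235 kW × 2190 h = 514.65 kWh
Tier 1 (0–85 kWh): 85 × €0.25 = €21.25
Above 85 kWh: 429.65 × €0.29 = €124.5985
Bill = €145.85

€145.85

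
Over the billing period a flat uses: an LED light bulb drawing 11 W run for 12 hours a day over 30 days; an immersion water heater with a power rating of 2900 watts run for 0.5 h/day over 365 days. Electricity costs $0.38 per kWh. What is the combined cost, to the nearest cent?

$202.62

LED light bulb: Runtime = 12 h/day × 30 days = 360 h
LED light bulb: 0.011 kW × 360 h = 3.96 kWh
immersion water heater: Runtime = 0.5 h/day × 365 days = 182.5 h
immersion water heater: 2.9 kW × 182.5 h = 529.25 kWh
Total energy = 533.21 kWh
Cost = 533.21 × $0.38 = $202.62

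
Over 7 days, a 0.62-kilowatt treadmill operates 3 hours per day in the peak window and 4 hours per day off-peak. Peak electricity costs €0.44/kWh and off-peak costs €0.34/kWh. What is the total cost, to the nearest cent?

€11.63

Peak energy = 0.62 kW × 3 h × 7 = 13.02 kWh
Off-peak energy = 0.62 kW × 4 h × 7 = 17.36 kWh
Cost = 13.02 × €0.44 + 17.36 × €0.34 = €5.7288 + €5.9024 = €11.63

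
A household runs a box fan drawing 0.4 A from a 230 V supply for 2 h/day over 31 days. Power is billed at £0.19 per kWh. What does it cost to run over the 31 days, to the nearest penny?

£1.08

Power = 0.4 A × 230 V = 92 W = 0.092 kW
Runtime = 2 h/day × 31 days = 62 h
Energy = 0.092 kW × 62 h = 5.704 kWh
Cost = 5.704 kWh × £0.19/kWh = £1.08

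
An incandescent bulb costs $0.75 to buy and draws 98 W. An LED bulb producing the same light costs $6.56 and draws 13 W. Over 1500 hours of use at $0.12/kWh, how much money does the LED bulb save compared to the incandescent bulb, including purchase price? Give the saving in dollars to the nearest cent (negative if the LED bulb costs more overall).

incandescent bulb: $0.75 + (98/1000) kW × 1500 h × $0.12 = $0.75 + $17.64 = $18.39
LED bulb: $6.56 + (13/1000) kW × 1500 h × $0.12 = $6.56 + $2.34 = $8.9
Saving = $18.39 − $8.9 = $9.49

$9.49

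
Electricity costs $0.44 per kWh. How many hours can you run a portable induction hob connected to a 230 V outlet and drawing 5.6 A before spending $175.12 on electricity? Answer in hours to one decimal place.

Power = 5.6 A × 230 V = 1288 W = 1.288 kW
Energy available = $175.12 ÷ $0.44/kWh = 398 kWh
Hours = 398 kWh ÷ 1.288 kW = 309.0 h

309.0 h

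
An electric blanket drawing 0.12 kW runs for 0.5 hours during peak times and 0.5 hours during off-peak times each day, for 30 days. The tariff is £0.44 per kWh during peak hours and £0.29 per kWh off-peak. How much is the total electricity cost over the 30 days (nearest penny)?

Peak energy = 0.12 kW × 0.5 h × 30 = 1.8 kWh
Off-peak energy = 0.12 kW × 0.5 h × 30 = 1.8 kWh
Cost = 1.8 × £0.44 + 1.8 × £0.29 = £0.792 + £0.522 = £1.31

£1.31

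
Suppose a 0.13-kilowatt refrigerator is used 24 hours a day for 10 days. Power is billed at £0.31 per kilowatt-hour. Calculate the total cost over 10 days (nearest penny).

£9.67

Runtime = 24 h × 10 = 240 h
Energy = 0.13 kW × 240 h = 31.2 kWh
Cost = 31.2 kWh × £0.31/kWh = £9.67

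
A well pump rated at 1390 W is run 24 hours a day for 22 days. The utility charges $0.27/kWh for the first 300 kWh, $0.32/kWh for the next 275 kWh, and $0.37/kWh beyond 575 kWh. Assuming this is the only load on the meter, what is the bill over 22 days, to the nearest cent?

Runtime = 24 h × 22 = 528 h
Energy = 1.39 kW × 528 h = 733.92 kWh
Tier 1 (0–300 kWh): 300 × $0.27 = $81
Tier 2 (300–575 kWh): 275 × $0.32 = $88
Above 575 kWh: 158.92 × $0.37 = $58.8004
Bill = $227.80

$227.80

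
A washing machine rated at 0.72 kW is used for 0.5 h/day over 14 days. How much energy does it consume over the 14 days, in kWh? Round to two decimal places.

Runtime = 0.5 h/day × 14 days = 7 h
Energy = 0.72 kW × 7 h = 5.04 kWh

5.04 kWh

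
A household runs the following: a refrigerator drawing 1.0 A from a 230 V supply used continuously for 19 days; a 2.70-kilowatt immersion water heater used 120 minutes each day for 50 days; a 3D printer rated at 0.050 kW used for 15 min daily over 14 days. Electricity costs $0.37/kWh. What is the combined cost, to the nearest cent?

$138.77

refrigerator: Power = 1.0 A × 230 V = 230 W = 0.23 kW
refrigerator: Runtime = 24 h × 19 = 456 h
refrigerator: 0.23 kW × 456 h = 104.88 kWh
immersion water heater: Runtime = 120 min × 50 = 6000 min = 100 h
immersion water heater: 2.7 kW × 100 h = 270 kWh
3D printer: Runtime = 15 min × 14 = 210 min = 3.5 h
3D printer: 0.05 kW × 3.5 h = 0.175 kWh
Total energy = 375.055 kWh
Cost = 375.055 × $0.37 = $138.77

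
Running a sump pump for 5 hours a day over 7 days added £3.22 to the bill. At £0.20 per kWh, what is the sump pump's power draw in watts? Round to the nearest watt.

460 W

Energy = £3.22 ÷ £0.20/kWh = 16.1 kWh
Runtime = 5 h/day × 7 days = 35 h
Power = 16.1 kWh ÷ 35 h = 0.46 kW = 460 W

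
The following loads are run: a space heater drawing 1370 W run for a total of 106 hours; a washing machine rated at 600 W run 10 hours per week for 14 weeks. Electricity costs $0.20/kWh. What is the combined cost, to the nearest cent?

$45.84

space heater: 1.37 kW × 106 h = 145.22 kWh
washing machine: Runtime = 10 h/week × 14 weeks = 140 h
washing machine: 0.6 kW × 140 h = 84 kWh
Total energy = 229.22 kWh
Cost = 229.22 × $0.20 = $45.84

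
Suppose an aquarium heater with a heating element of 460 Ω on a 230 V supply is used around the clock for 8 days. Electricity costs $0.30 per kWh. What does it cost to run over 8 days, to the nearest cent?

Power = V²/R = 230²/460 = 115 W = 0.115 kW
Runtime = 24 h × 8 = 192 h
Energy = 0.115 kW × 192 h = 22.08 kWh
Cost = 22.08 kWh × $0.30/kWh = $6.62

$6.62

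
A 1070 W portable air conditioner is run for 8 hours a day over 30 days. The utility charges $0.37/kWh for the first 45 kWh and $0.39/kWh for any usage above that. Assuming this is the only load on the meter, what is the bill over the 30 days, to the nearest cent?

$99.25

Runtime = 8 h/day × 30 days = 240 h
Energy = 1.07 kW × 240 h = 256.8 kWh
Tier 1 (0–45 kWh): 45 × $0.37 = $16.65
Above 45 kWh: 211.8 × $0.39 = $82.602
Bill = $99.25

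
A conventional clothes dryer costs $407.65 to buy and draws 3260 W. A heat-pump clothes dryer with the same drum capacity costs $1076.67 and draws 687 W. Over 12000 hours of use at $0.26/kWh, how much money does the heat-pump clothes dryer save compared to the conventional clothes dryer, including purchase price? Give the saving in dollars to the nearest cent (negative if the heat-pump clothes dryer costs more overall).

$7358.74

conventional clothes dryer: $407.65 + (3260/1000) kW × 12000 h × $0.26 = $407.65 + $10171.2 = $10578.85
heat-pump clothes dryer: $1076.67 + (687/1000) kW × 12000 h × $0.26 = $1076.67 + $2143.44 = $3220.11
Saving = $10578.85 − $3220.11 = $7358.74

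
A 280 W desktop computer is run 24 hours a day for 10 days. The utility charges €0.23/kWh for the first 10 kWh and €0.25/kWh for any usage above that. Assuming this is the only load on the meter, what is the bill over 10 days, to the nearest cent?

€16.60

Runtime = 24 h × 10 = 240 h
Energy = 0.28 kW × 240 h = 67.2 kWh
Tier 1 (0–10 kWh): 10 × €0.23 = €2.3
Above 10 kWh: 57.2 × €0.25 = €14.3
Bill = €16.60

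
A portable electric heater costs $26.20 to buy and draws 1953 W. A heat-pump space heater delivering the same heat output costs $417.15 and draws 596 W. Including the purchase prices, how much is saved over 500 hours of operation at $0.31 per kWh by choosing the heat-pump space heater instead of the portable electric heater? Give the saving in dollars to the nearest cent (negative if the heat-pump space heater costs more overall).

-$180.62

portable electric heater: $26.20 + (1953/1000) kW × 500 h × $0.31 = $26.20 + $302.715 = $328.915
heat-pump space heater: $417.15 + (596/1000) kW × 500 h × $0.31 = $417.15 + $92.38 = $509.53
Saving = $328.915 − $509.53 = −$180.615 → -$180.62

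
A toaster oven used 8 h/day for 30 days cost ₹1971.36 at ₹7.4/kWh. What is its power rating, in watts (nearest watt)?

1110 W

Energy = ₹1971.36 ÷ ₹7.4/kWh = 266.4 kWh
Runtime = 8 h/day × 30 days = 240 h
Power = 266.4 kWh ÷ 240 h = 1.11 kW = 1110 W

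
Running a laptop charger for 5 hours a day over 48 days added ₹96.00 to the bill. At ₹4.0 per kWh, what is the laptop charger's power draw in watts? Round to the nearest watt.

100 W

Energy = ₹96.00 ÷ ₹4.0/kWh = 24 kWh
Runtime = 5 h/day × 48 days = 240 h
Power = 24 kWh ÷ 240 h = 0.1 kW = 100 W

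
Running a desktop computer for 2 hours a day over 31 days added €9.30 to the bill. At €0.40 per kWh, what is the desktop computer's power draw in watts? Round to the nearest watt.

Energy = €9.30 ÷ €0.40/kWh = 23.25 kWh
Runtime = 2 h/day × 31 days = 62 h
Power = 23.25 kWh ÷ 62 h = 0.375 kW = 375 W

375 W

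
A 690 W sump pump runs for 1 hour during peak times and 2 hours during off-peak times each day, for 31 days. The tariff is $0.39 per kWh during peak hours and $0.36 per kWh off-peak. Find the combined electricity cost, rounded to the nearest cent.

$23.74

Peak energy = 0.69 kW × 1 h × 31 = 21.39 kWh
Off-peak energy = 0.69 kW × 2 h × 31 = 42.78 kWh
Cost = 21.39 × $0.39 + 42.78 × $0.36 = $8.3421 + $15.4008 = $23.74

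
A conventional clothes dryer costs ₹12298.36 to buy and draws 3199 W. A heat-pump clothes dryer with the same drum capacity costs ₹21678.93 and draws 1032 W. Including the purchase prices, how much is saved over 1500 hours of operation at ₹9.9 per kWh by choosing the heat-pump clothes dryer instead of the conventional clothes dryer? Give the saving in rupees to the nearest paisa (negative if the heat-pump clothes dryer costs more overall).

₹22799.38

conventional clothes dryer: ₹12298.36 + (3199/1000) kW × 1500 h × ₹9.9 = ₹12298.36 + ₹47505.15 = ₹59803.51
heat-pump clothes dryer: ₹21678.93 + (1032/1000) kW × 1500 h × ₹9.9 = ₹21678.93 + ₹15325.2 = ₹37004.13
Saving = ₹59803.51 − ₹37004.13 = ₹22799.38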